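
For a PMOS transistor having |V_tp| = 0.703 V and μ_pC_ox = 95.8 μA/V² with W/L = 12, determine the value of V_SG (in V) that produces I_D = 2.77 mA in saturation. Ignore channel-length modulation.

k_p = μ_pC_ox · (W/L) = 1.15 mA/V².
In saturation I_D = ½ k_p (V_SG − |V_tp|)², so V_SG − |V_tp| = √(2 I_D / k_p) = √(2 × 2.77 / 1.15) = 2.2 V.
V_SG = 0.703 + 2.2 = 2.9 V.

V_SG = 2.90 V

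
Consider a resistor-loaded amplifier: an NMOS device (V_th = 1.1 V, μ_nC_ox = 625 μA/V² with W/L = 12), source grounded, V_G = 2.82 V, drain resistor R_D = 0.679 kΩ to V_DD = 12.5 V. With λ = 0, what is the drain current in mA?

I_D = 11.1 mA

V_GS = V_G = 2.82 V, so V_ov = 2.82 − 1.1 = 1.72 V.
k_n = μ_nC_ox · (W/L) = 7.5 mA/V².
Assume saturation: I_D = ½ k_n V_ov² = 0.5 × 7.5 × 1.72² = 11.1 mA, giving V_DS = V_DD − I_D R_D = 12.5 − 11.1 × 0.679 = 4.97 V.
V_DS = 4.97 V ≥ V_ov = 1.72 V, confirming saturation.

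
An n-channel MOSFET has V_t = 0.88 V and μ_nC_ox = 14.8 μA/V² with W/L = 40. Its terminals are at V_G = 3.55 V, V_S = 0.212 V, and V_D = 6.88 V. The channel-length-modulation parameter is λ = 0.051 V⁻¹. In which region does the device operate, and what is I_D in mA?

V_GS = V_G − V_S = 3.55 − 0.212 = 3.34 V; V_DS = V_D − V_S = 6.88 − 0.212 = 6.67 V.
k_n = μ_nC_ox · (W/L) = 0.592 mA/V².
V_ov = V_GS − V_t = 3.34 − 0.88 = 2.46 V.
Since V_DS = 6.67 V ≥ V_ov = 2.46 V, the device is in saturation.
I_D = ½ k_n V_ov² (1 + λ V_DS) = 0.5 × 0.592 × 2.46² × (1 + 0.051 × 6.67) = 2.4 mA.

Saturation; I_D = 2.40 mA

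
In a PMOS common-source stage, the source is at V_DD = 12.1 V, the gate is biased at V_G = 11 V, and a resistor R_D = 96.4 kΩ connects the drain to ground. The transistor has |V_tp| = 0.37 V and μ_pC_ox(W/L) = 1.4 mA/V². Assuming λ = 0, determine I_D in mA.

I_D = 0.124 mA

V_SG = V_DD − V_G = 12.1 − 11 = 1.1 V, so V_ov = 1.1 − 0.37 = 0.73 V.
Assume saturation: I_D = ½ k_p V_ov² = 0.5 × 1.4 × 0.73² = 0.373 mA, giving V_SD = V_DD − I_D R_D = 12.1 − 0.373 × 96.4 = -23.9 V.
But -23.9 V < V_ov = 0.73 V, so the device is actually in triode.
In triode I_D = k_p[V_ov V_SD − ½ V_SD²] and I_D = (V_DD − V_SD)/R_D. Equating: 67.5 V_SD² − 99.52 V_SD + 12.1 = 0, giving V_SD = 0.134 V (the root below V_ov).
I_D = (12.1 − 0.134) / 96.4 = 0.124 mA.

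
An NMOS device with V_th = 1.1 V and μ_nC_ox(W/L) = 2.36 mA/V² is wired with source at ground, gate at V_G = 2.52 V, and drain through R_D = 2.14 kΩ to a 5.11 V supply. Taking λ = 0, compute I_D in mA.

I_D = 1.99 mA

V_GS = V_G = 2.52 V, so V_ov = 2.52 − 1.1 = 1.42 V.
Assume saturation: I_D = ½ k_n V_ov² = 0.5 × 2.36 × 1.42² = 2.38 mA, giving V_DS = V_DD − I_D R_D = 5.11 − 2.38 × 2.14 = 0.0182 V.
But 0.0182 V < V_ov = 1.42 V, so the device is actually in triode.
In triode I_D = k_n[V_ov V_DS − ½ V_DS²] and I_D = (V_DD − V_DS)/R_D. Equating: 2.53 V_DS² − 8.172 V_DS + 5.11 = 0, giving V_DS = 0.847 V (the root below V_ov).
I_D = (5.11 − 0.847) / 2.14 = 1.99 mA.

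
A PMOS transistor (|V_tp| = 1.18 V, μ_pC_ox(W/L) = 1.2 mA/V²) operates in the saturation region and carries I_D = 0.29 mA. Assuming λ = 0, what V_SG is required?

V_SG = 1.88 V

In saturation I_D = ½ k_p (V_SG − |V_tp|)², so V_SG − |V_tp| = √(2 I_D / k_p) = √(2 × 0.29 / 1.2) = 0.695 V.
V_SG = 1.18 + 0.695 = 1.88 V.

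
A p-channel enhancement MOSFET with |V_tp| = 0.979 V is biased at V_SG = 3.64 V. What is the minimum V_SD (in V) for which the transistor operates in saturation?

V_SD,sat = 2.66 V

The boundary between triode and saturation is V_SD = V_SG − |V_tp| = V_ov.
V_ov = 3.64 − 0.979 = 2.66 V.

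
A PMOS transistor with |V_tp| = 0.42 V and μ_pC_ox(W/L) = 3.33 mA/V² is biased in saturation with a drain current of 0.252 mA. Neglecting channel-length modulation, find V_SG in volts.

V_SG = 0.809 V

In saturation I_D = ½ k_p (V_SG − |V_tp|)², so V_SG − |V_tp| = √(2 I_D / k_p) = √(2 × 0.252 / 3.33) = 0.389 V.
V_SG = 0.42 + 0.389 = 0.809 V.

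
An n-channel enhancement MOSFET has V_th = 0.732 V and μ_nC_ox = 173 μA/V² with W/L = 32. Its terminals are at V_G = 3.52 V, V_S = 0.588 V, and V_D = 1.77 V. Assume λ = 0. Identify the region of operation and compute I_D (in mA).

Triode; I_D = 10.5 mA

V_GS = V_G − V_S = 3.52 − 0.588 = 2.93 V; V_DS = V_D − V_S = 1.77 − 0.588 = 1.18 V.
k_n = μ_nC_ox · (W/L) = 5.536 mA/V².
V_ov = V_GS − V_th = 2.93 − 0.732 = 2.2 V.
Since V_DS = 1.18 V < V_ov = 2.2 V, the device is in the triode region.
I_D = k_n [V_ov · V_DS − ½ V_DS²] = 5.536 × [2.2 × 1.18 − 0.5 × 1.18²] = 10.5 mA.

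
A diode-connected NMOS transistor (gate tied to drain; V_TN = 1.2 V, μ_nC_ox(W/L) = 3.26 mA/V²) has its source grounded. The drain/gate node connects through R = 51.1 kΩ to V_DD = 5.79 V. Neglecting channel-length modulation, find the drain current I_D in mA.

I_D = 0.0853 mA

With gate tied to drain, V_GS = V_DS ≥ V_GS − V_TN, so the device is in saturation.
KCL at the drain: ½ k_n (V_GS − V_TN)² = (V_DD − V_GS)/R.
Let x = V_GS − 1.2. Then 83.3 x² + x − 4.59 = 0, giving x = 0.229 V (positive root), so V_GS = 1.43 V.
I_D = (V_DD − V_GS)/R = (5.79 − 1.43) / 51.1 = 0.0853 mA.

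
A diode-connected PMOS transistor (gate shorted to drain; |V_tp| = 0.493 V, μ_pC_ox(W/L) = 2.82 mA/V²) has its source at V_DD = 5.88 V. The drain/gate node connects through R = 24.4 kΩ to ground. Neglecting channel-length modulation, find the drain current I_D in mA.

With gate tied to drain, V_SG = V_SD ≥ V_SG − |V_tp|, so the device is in saturation.
KCL at the drain: ½ k_p (V_SG − |V_tp|)² = (V_DD − V_SG)/R.
Let x = V_SG − 0.493. Then 34.4 x² + x − 5.387 = 0, giving x = 0.381 V (positive root), so V_SG = 0.874 V.
I_D = (V_DD − V_SG)/R = (5.88 − 0.874) / 24.4 = 0.205 mA.

I_D = 0.205 mA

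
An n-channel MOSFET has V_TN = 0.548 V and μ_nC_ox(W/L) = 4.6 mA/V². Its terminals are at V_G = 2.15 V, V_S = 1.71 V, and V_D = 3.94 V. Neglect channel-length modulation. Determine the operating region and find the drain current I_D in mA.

Cutoff; I_D = 0 mA

V_GS = V_G − V_S = 2.15 − 1.71 = 0.44 V; V_DS = V_D − V_S = 3.94 − 1.71 = 2.23 V.
V_GS = 0.44 V < V_TN = 0.548 V, so the transistor is in cutoff.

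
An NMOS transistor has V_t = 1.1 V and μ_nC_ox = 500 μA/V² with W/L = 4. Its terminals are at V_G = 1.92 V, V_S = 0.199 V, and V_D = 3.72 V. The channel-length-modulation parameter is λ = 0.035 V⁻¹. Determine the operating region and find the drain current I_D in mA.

Saturation; I_D = 0.433 mA

V_GS = V_G − V_S = 1.92 − 0.199 = 1.72 V; V_DS = V_D − V_S = 3.72 − 0.199 = 3.52 V.
k_n = μ_nC_ox · (W/L) = 2 mA/V².
V_ov = V_GS − V_t = 1.72 − 1.1 = 0.621 V.
Since V_DS = 3.52 V ≥ V_ov = 0.621 V, the device is in saturation.
I_D = ½ k_n V_ov² (1 + λ V_DS) = 0.5 × 2 × 0.621² × (1 + 0.035 × 3.52) = 0.433 mA.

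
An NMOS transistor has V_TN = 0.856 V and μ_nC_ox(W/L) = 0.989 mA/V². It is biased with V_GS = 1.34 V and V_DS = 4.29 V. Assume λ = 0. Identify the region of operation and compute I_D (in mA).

Saturation; I_D = 0.116 mA

V_ov = V_GS − V_TN = 1.34 − 0.856 = 0.484 V.
Since V_DS = 4.29 V ≥ V_ov = 0.484 V, the device is in saturation.
I_D = ½ k_n V_ov² = 0.5 × 0.989 × 0.484² = 0.116 mA.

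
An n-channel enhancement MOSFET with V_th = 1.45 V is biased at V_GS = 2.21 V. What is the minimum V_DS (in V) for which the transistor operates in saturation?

V_DS,sat = 0.760 V

The boundary between triode and saturation is V_DS = V_GS − V_th = V_ov.
V_ov = 2.21 − 1.45 = 0.76 V.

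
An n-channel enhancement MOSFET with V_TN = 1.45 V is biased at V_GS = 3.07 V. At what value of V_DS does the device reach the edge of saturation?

V_DS,sat = 1.62 V

The boundary between triode and saturation is V_DS = V_GS − V_TN = V_ov.
V_ov = 3.07 − 1.45 = 1.62 V.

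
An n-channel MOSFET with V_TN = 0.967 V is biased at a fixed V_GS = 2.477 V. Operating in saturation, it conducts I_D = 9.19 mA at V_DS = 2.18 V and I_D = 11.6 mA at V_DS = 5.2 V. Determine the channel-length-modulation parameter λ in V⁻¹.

With V_GS fixed, I_D ∝ (1 + λ V_DS) in saturation, so I_D2/I_D1 = (1 + λ V_DS2)/(1 + λ V_DS1).
11.6/9.19 = 1.262 = (1 + 5.2 λ)/(1 + 2.18 λ).
Solving: λ (I_D1 V_DS2 − I_D2 V_DS1) = I_D2 − I_D1, so λ = (11.6 − 9.19) / (9.19 × 5.2 − 11.6 × 2.18) = 2.41 / 22.5 = 0.107 V⁻¹.

λ = 0.107 V⁻¹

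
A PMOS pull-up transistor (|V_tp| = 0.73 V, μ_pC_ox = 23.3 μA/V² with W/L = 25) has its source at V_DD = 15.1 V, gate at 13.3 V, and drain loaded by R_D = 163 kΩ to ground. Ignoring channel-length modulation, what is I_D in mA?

I_D = 0.0917 mA

V_SG = V_DD − V_G = 15.1 − 13.3 = 1.8 V, so V_ov = 1.8 − 0.73 = 1.07 V.
k_p = μ_pC_ox · (W/L) = 0.5825 mA/V².
Assume saturation: I_D = ½ k_p V_ov² = 0.5 × 0.5825 × 1.07² = 0.333 mA, giving V_SD = V_DD − I_D R_D = 15.1 − 0.333 × 163 = -39.3 V.
But -39.3 V < V_ov = 1.07 V, so the device is actually in triode.
In triode I_D = k_p[V_ov V_SD − ½ V_SD²] and I_D = (V_DD − V_SD)/R_D. Equating: 47.5 V_SD² − 102.6 V_SD + 15.1 = 0, giving V_SD = 0.159 V (the root below V_ov).
I_D = (15.1 − 0.159) / 163 = 0.0917 mA.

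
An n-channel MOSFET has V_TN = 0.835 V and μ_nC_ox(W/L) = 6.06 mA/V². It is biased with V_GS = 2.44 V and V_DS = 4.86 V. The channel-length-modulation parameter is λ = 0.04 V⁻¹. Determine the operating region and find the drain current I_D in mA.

Saturation; I_D = 9.32 mA

V_ov = V_GS − V_TN = 2.44 − 0.835 = 1.6 V.
Since V_DS = 4.86 V ≥ V_ov = 1.6 V, the device is in saturation.
I_D = ½ k_n V_ov² (1 + λ V_DS) = 0.5 × 6.06 × 1.6² × (1 + 0.04 × 4.86) = 9.32 mA.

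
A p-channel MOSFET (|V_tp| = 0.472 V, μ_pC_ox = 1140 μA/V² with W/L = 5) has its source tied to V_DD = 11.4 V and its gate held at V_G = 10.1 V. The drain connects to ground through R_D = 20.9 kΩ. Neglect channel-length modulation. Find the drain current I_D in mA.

V_SG = V_DD − V_G = 11.4 − 10.1 = 1.3 V, so V_ov = 1.3 − 0.472 = 0.828 V.
k_p = μ_pC_ox · (W/L) = 5.7 mA/V².
Assume saturation: I_D = ½ k_p V_ov² = 0.5 × 5.7 × 0.828² = 1.95 mA, giving V_SD = V_DD − I_D R_D = 11.4 − 1.95 × 20.9 = -29.4 V.
But -29.4 V < V_ov = 0.828 V, so the device is actually in triode.
In triode I_D = k_p[V_ov V_SD − ½ V_SD²] and I_D = (V_DD − V_SD)/R_D. Equating: 59.6 V_SD² − 99.64 V_SD + 11.4 = 0, giving V_SD = 0.124 V (the root below V_ov).
I_D = (11.4 − 0.124) / 20.9 = 0.54 mA.

I_D = 0.540 mA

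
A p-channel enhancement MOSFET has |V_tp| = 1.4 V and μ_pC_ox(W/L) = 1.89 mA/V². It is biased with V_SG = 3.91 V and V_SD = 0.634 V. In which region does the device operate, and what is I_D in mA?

V_ov = V_SG − |V_tp| = 3.91 − 1.4 = 2.51 V.
Since V_SD = 0.634 V < V_ov = 2.51 V, the device is in the triode region.
I_D = k_p [V_ov · V_SD − ½ V_SD²] = 1.89 × [2.51 × 0.634 − 0.5 × 0.634²] = 2.63 mA.

Triode; I_D = 2.63 mA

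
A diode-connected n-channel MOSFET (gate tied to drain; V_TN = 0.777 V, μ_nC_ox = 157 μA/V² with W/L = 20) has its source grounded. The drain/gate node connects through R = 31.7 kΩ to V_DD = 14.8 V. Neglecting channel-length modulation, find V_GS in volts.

With gate tied to drain, V_GS = V_DS ≥ V_GS − V_TN, so the device is in saturation.
k_n = μ_nC_ox · (W/L) = 3.14 mA/V².
KCL at the drain: ½ k_n (V_GS − V_TN)² = (V_DD − V_GS)/R.
Let x = V_GS − 0.777. Then 49.8 x² + x − 14.02 = 0, giving x = 0.521 V (positive root), so V_GS = 1.3 V.
I_D = (V_DD − V_GS)/R = (14.8 − 1.3) / 31.7 = 0.426 mA.

V_GS = 1.30 V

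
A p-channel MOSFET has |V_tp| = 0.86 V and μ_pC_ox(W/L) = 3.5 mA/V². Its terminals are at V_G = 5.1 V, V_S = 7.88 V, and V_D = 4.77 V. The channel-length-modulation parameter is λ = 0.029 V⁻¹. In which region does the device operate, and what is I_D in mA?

V_SG = V_S − V_G = 7.88 − 5.1 = 2.78 V; V_SD = V_S − V_D = 7.88 − 4.77 = 3.11 V.
V_ov = V_SG − |V_tp| = 2.78 − 0.86 = 1.92 V.
Since V_SD = 3.11 V ≥ V_ov = 1.92 V, the device is in saturation.
I_D = ½ k_p V_ov² (1 + λ V_SD) = 0.5 × 3.5 × 1.92² × (1 + 0.029 × 3.11) = 7.03 mA.

Saturation; I_D = 7.03 mA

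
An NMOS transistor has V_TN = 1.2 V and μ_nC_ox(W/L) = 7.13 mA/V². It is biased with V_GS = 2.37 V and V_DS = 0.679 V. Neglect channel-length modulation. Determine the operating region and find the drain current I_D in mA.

V_ov = V_GS − V_TN = 2.37 − 1.2 = 1.17 V.
Since V_DS = 0.679 V < V_ov = 1.17 V, the device is in the triode region.
I_D = k_n [V_ov · V_DS − ½ V_DS²] = 7.13 × [1.17 × 0.679 − 0.5 × 0.679²] = 4.02 mA.

Triode; I_D = 4.02 mA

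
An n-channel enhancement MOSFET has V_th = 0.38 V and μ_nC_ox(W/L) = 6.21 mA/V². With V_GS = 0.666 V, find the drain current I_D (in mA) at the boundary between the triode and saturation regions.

At the boundary V_DS = V_ov = V_GS − V_th = 0.666 − 0.38 = 0.286 V.
I_D = ½ k_n V_ov² = 0.5 × 6.21 × 0.286² = 0.254 mA.

I_D = 0.254 mA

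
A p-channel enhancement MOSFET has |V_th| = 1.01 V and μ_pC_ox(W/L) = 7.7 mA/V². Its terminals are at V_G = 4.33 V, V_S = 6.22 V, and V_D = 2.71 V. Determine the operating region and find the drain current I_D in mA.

V_SG = V_S − V_G = 6.22 − 4.33 = 1.89 V; V_SD = V_S − V_D = 6.22 − 2.71 = 3.51 V.
V_ov = V_SG − |V_th| = 1.89 − 1.01 = 0.88 V.
Since V_SD = 3.51 V ≥ V_ov = 0.88 V, the device is in saturation.
I_D = ½ k_p V_ov² = 0.5 × 7.7 × 0.88² = 2.98 mA.

Saturation; I_D = 2.98 mA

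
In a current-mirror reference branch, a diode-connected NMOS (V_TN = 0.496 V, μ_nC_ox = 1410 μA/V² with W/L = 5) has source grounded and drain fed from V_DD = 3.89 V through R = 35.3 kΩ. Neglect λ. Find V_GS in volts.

With gate tied to drain, V_GS = V_DS ≥ V_GS − V_TN, so the device is in saturation.
k_n = μ_nC_ox · (W/L) = 7.05 mA/V².
KCL at the drain: ½ k_n (V_GS − V_TN)² = (V_DD − V_GS)/R.
Let x = V_GS − 0.496. Then 124 x² + x − 3.394 = 0, giving x = 0.161 V (positive root), so V_GS = 0.657 V.
I_D = (V_DD − V_GS)/R = (3.89 − 0.657) / 35.3 = 0.0916 mA.

V_GS = 0.657 V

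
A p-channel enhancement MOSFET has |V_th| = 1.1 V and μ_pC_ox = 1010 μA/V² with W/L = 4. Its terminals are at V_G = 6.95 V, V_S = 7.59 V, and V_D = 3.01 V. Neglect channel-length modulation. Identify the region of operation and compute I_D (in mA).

Cutoff; I_D = 0 mA

V_SG = V_S − V_G = 7.59 − 6.95 = 0.64 V; V_SD = V_S − V_D = 7.59 − 3.01 = 4.58 V.
V_SG = 0.64 V < |V_th| = 1.1 V, so the transistor is in cutoff.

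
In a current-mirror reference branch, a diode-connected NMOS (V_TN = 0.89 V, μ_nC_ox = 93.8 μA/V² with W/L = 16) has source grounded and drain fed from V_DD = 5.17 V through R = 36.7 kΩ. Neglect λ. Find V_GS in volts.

V_GS = 1.27 V

With gate tied to drain, V_GS = V_DS ≥ V_GS − V_TN, so the device is in saturation.
k_n = μ_nC_ox · (W/L) = 1.501 mA/V².
KCL at the drain: ½ k_n (V_GS − V_TN)² = (V_DD − V_GS)/R.
Let x = V_GS − 0.89. Then 27.5 x² + x − 4.28 = 0, giving x = 0.376 V (positive root), so V_GS = 1.27 V.
I_D = (V_DD − V_GS)/R = (5.17 − 1.27) / 36.7 = 0.106 mA.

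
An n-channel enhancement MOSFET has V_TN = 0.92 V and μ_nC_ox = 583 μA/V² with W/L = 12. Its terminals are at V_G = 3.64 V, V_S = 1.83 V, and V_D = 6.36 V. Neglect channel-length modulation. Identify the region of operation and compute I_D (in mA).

Saturation; I_D = 2.77 mA

V_GS = V_G − V_S = 3.64 − 1.83 = 1.81 V; V_DS = V_D − V_S = 6.36 − 1.83 = 4.53 V.
k_n = μ_nC_ox · (W/L) = 6.996 mA/V².
V_ov = V_GS − V_TN = 1.81 − 0.92 = 0.89 V.
Since V_DS = 4.53 V ≥ V_ov = 0.89 V, the device is in saturation.
I_D = ½ k_n V_ov² = 0.5 × 6.996 × 0.89² = 2.77 mA.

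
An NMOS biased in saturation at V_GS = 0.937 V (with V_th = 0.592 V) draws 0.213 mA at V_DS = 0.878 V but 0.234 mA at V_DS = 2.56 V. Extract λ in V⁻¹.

With V_GS fixed, I_D ∝ (1 + λ V_DS) in saturation, so I_D2/I_D1 = (1 + λ V_DS2)/(1 + λ V_DS1).
0.234/0.213 = 1.099 = (1 + 2.56 λ)/(1 + 0.878 λ).
Solving: λ (I_D1 V_DS2 − I_D2 V_DS1) = I_D2 − I_D1, so λ = (0.234 − 0.213) / (0.213 × 2.56 − 0.234 × 0.878) = 0.021 / 0.34 = 0.0618 V⁻¹.

λ = 0.0618 V⁻¹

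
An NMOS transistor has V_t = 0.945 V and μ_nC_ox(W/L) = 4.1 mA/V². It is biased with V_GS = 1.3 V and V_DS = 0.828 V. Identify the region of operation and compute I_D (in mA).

Saturation; I_D = 0.258 mA

V_ov = V_GS − V_t = 1.3 − 0.945 = 0.355 V.
Since V_DS = 0.828 V ≥ V_ov = 0.355 V, the device is in saturation.
I_D = ½ k_n V_ov² = 0.5 × 4.1 × 0.355² = 0.258 mA.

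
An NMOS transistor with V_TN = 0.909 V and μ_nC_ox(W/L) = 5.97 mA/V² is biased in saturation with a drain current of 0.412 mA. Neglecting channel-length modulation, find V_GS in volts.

In saturation I_D = ½ k_n (V_GS − V_TN)², so V_GS − V_TN = √(2 I_D / k_n) = √(2 × 0.412 / 5.97) = 0.372 V.
V_GS = 0.909 + 0.372 = 1.28 V.

V_GS = 1.28 V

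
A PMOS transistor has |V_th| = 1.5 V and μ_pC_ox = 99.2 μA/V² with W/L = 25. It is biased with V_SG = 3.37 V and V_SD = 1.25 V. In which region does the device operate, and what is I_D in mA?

Triode; I_D = 3.86 mA

k_p = μ_pC_ox · (W/L) = 2.48 mA/V².
V_ov = V_SG − |V_th| = 3.37 − 1.5 = 1.87 V.
Since V_SD = 1.25 V < V_ov = 1.87 V, the device is in the triode region.
I_D = k_p [V_ov · V_SD − ½ V_SD²] = 2.48 × [1.87 × 1.25 − 0.5 × 1.25²] = 3.86 mA.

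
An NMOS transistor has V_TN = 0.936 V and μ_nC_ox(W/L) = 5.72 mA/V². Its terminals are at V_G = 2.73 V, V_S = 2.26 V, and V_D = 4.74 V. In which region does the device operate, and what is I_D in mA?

V_GS = V_G − V_S = 2.73 − 2.26 = 0.47 V; V_DS = V_D − V_S = 4.74 − 2.26 = 2.48 V.
V_GS = 0.47 V < V_TN = 0.936 V, so the transistor is in cutoff.

Cutoff; I_D = 0 mA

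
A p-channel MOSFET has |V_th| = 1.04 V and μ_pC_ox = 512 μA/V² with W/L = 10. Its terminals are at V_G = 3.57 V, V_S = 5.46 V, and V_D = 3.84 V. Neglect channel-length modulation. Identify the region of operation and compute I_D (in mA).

V_SG = V_S − V_G = 5.46 − 3.57 = 1.89 V; V_SD = V_S − V_D = 5.46 − 3.84 = 1.62 V.
k_p = μ_pC_ox · (W/L) = 5.12 mA/V².
V_ov = V_SG − |V_th| = 1.89 − 1.04 = 0.85 V.
Since V_SD = 1.62 V ≥ V_ov = 0.85 V, the device is in saturation.
I_D = ½ k_p V_ov² = 0.5 × 5.12 × 0.85² = 1.85 mA.

Saturation; I_D = 1.85 mA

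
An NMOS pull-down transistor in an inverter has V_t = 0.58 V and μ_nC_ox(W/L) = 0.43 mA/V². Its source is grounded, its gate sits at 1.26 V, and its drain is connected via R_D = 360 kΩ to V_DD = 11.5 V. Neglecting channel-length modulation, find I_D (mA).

V_GS = V_G = 1.26 V, so V_ov = 1.26 − 0.58 = 0.68 V.
Assume saturation: I_D = ½ k_n V_ov² = 0.5 × 0.43 × 0.68² = 0.0994 mA, giving V_DS = V_DD − I_D R_D = 11.5 − 0.0994 × 360 = -24.3 V.
But -24.3 V < V_ov = 0.68 V, so the device is actually in triode.
In triode I_D = k_n[V_ov V_DS − ½ V_DS²] and I_D = (V_DD − V_DS)/R_D. Equating: 77.4 V_DS² − 106.3 V_DS + 11.5 = 0, giving V_DS = 0.118 V (the root below V_ov).
I_D = (11.5 − 0.118) / 360 = 0.0316 mA.

I_D = 0.0316 mA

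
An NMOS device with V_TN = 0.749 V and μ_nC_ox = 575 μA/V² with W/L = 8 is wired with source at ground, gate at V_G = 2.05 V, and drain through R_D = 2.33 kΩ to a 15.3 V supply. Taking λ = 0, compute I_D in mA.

V_GS = V_G = 2.05 V, so V_ov = 2.05 − 0.749 = 1.3 V.
k_n = μ_nC_ox · (W/L) = 4.6 mA/V².
Assume saturation: I_D = ½ k_n V_ov² = 0.5 × 4.6 × 1.3² = 3.89 mA, giving V_DS = V_DD − I_D R_D = 15.3 − 3.89 × 2.33 = 6.23 V.
V_DS = 6.23 V ≥ V_ov = 1.3 V, confirming saturation.

I_D = 3.89 mA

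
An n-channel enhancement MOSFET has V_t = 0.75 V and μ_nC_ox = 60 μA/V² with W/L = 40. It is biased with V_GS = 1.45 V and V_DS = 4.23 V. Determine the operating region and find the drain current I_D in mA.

k_n = μ_nC_ox · (W/L) = 2.4 mA/V².
V_ov = V_GS − V_t = 1.45 − 0.75 = 0.7 V.
Since V_DS = 4.23 V ≥ V_ov = 0.7 V, the device is in saturation.
I_D = ½ k_n V_ov² = 0.5 × 2.4 × 0.7² = 0.588 mA.

Saturation; I_D = 0.588 mA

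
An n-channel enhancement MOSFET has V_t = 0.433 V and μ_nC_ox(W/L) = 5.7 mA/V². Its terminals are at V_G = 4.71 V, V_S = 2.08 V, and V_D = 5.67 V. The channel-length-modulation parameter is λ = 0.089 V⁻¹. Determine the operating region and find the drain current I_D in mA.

Saturation; I_D = 18.2 mA

V_GS = V_G − V_S = 4.71 − 2.08 = 2.63 V; V_DS = V_D − V_S = 5.67 − 2.08 = 3.59 V.
V_ov = V_GS − V_t = 2.63 − 0.433 = 2.2 V.
Since V_DS = 3.59 V ≥ V_ov = 2.2 V, the device is in saturation.
I_D = ½ k_n V_ov² (1 + λ V_DS) = 0.5 × 5.7 × 2.2² × (1 + 0.089 × 3.59) = 18.2 mA.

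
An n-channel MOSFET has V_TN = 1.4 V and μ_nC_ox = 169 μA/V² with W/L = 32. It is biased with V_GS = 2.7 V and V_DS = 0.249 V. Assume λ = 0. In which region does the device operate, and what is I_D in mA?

k_n = μ_nC_ox · (W/L) = 5.408 mA/V².
V_ov = V_GS − V_TN = 2.7 − 1.4 = 1.3 V.
Since V_DS = 0.249 V < V_ov = 1.3 V, the device is in the triode region.
I_D = k_n [V_ov · V_DS − ½ V_DS²] = 5.408 × [1.3 × 0.249 − 0.5 × 0.249²] = 1.58 mA.

Triode; I_D = 1.58 mA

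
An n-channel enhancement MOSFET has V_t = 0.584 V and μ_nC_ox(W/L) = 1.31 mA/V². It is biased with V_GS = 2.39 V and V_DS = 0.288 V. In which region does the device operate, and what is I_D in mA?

Triode; I_D = 0.627 mA

V_ov = V_GS − V_t = 2.39 − 0.584 = 1.81 V.
Since V_DS = 0.288 V < V_ov = 1.81 V, the device is in the triode region.
I_D = k_n [V_ov · V_DS − ½ V_DS²] = 1.31 × [1.81 × 0.288 − 0.5 × 0.288²] = 0.627 mA.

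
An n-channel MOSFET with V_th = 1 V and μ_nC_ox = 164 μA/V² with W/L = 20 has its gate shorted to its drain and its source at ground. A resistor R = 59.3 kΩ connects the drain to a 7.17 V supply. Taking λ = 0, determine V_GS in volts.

With gate tied to drain, V_GS = V_DS ≥ V_GS − V_th, so the device is in saturation.
k_n = μ_nC_ox · (W/L) = 3.28 mA/V².
KCL at the drain: ½ k_n (V_GS − V_th)² = (V_DD − V_GS)/R.
Let x = V_GS − 1. Then 97.3 x² + x − 6.17 = 0, giving x = 0.247 V (positive root), so V_GS = 1.25 V.
I_D = (V_DD − V_GS)/R = (7.17 − 1.25) / 59.3 = 0.0999 mA.

V_GS = 1.25 V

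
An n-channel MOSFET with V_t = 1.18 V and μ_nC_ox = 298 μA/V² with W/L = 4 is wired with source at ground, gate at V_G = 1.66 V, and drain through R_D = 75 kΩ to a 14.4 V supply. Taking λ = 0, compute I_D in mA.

I_D = 0.137 mA

V_GS = V_G = 1.66 V, so V_ov = 1.66 − 1.18 = 0.48 V.
k_n = μ_nC_ox · (W/L) = 1.192 mA/V².
Assume saturation: I_D = ½ k_n V_ov² = 0.5 × 1.192 × 0.48² = 0.137 mA, giving V_DS = V_DD − I_D R_D = 14.4 − 0.137 × 75 = 4.1 V.
V_DS = 4.1 V ≥ V_ov = 0.48 V, confirming saturation.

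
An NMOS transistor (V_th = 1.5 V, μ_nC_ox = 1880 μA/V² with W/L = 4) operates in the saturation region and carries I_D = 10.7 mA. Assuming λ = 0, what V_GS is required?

V_GS = 3.19 V

k_n = μ_nC_ox · (W/L) = 7.52 mA/V².
In saturation I_D = ½ k_n (V_GS − V_th)², so V_GS − V_th = √(2 I_D / k_n) = √(2 × 10.7 / 7.52) = 1.69 V.
V_GS = 1.5 + 1.69 = 3.19 V.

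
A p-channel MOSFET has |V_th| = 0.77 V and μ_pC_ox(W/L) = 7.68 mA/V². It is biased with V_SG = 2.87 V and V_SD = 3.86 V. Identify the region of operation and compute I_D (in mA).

V_ov = V_SG − |V_th| = 2.87 − 0.77 = 2.1 V.
Since V_SD = 3.86 V ≥ V_ov = 2.1 V, the device is in saturation.
I_D = ½ k_p V_ov² = 0.5 × 7.68 × 2.1² = 16.9 mA.

Saturation; I_D = 16.9 mA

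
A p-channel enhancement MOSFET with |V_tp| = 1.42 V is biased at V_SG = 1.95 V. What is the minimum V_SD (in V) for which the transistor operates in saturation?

V_SD,sat = 0.530 V

The boundary between triode and saturation is V_SD = V_SG − |V_tp| = V_ov.
V_ov = 1.95 − 1.42 = 0.53 V.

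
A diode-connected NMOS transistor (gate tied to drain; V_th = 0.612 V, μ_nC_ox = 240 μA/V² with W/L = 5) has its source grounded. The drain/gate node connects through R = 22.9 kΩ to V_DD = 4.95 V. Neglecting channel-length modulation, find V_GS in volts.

V_GS = 1.14 V

With gate tied to drain, V_GS = V_DS ≥ V_GS − V_th, so the device is in saturation.
k_n = μ_nC_ox · (W/L) = 1.2 mA/V².
KCL at the drain: ½ k_n (V_GS − V_th)² = (V_DD − V_GS)/R.
Let x = V_GS − 0.612. Then 13.7 x² + x − 4.338 = 0, giving x = 0.527 V (positive root), so V_GS = 1.14 V.
I_D = (V_DD − V_GS)/R = (4.95 − 1.14) / 22.9 = 0.166 mA.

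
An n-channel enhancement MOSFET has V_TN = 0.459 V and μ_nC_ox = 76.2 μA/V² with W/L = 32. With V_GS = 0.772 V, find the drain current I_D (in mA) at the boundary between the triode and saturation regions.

I_D = 0.119 mA

At the boundary V_DS = V_ov = V_GS − V_TN = 0.772 − 0.459 = 0.313 V.
k_n = μ_nC_ox · (W/L) = 2.438 mA/V².
I_D = ½ k_n V_ov² = 0.5 × 2.438 × 0.313² = 0.119 mA.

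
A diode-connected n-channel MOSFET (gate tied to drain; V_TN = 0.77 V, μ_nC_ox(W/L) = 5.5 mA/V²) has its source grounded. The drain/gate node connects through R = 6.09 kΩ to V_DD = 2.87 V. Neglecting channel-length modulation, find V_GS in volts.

V_GS = 1.10 V

With gate tied to drain, V_GS = V_DS ≥ V_GS − V_TN, so the device is in saturation.
KCL at the drain: ½ k_n (V_GS − V_TN)² = (V_DD − V_GS)/R.
Let x = V_GS − 0.77. Then 16.7 x² + x − 2.1 = 0, giving x = 0.326 V (positive root), so V_GS = 1.1 V.
I_D = (V_DD − V_GS)/R = (2.87 − 1.1) / 6.09 = 0.291 mA.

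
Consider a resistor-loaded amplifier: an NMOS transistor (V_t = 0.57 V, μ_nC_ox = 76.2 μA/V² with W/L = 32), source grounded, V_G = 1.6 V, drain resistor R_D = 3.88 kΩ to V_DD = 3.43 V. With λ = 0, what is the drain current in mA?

V_GS = V_G = 1.6 V, so V_ov = 1.6 − 0.57 = 1.03 V.
k_n = μ_nC_ox · (W/L) = 2.438 mA/V².
Assume saturation: I_D = ½ k_n V_ov² = 0.5 × 2.438 × 1.03² = 1.29 mA, giving V_DS = V_DD − I_D R_D = 3.43 − 1.29 × 3.88 = -1.59 V.
But -1.59 V < V_ov = 1.03 V, so the device is actually in triode.
In triode I_D = k_n[V_ov V_DS − ½ V_DS²] and I_D = (V_DD − V_DS)/R_D. Equating: 4.73 V_DS² − 10.74 V_DS + 3.43 = 0, giving V_DS = 0.384 V (the root below V_ov).
I_D = (3.43 − 0.384) / 3.88 = 0.785 mA.

I_D = 0.785 mA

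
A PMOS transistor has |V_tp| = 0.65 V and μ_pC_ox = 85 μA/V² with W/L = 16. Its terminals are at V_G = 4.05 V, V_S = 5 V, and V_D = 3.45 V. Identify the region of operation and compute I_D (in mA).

Saturation; I_D = 0.0612 mA

V_SG = V_S − V_G = 5 − 4.05 = 0.95 V; V_SD = V_S − V_D = 5 − 3.45 = 1.55 V.
k_p = μ_pC_ox · (W/L) = 1.36 mA/V².
V_ov = V_SG − |V_tp| = 0.95 − 0.65 = 0.3 V.
Since V_SD = 1.55 V ≥ V_ov = 0.3 V, the device is in saturation.
I_D = ½ k_p V_ov² = 0.5 × 1.36 × 0.3² = 0.0612 mA.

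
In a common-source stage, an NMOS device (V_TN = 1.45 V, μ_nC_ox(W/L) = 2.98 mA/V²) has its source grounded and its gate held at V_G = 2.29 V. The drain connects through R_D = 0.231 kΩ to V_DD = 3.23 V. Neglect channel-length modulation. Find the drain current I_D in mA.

I_D = 1.05 mA

V_GS = V_G = 2.29 V, so V_ov = 2.29 − 1.45 = 0.84 V.
Assume saturation: I_D = ½ k_n V_ov² = 0.5 × 2.98 × 0.84² = 1.05 mA, giving V_DS = V_DD − I_D R_D = 3.23 − 1.05 × 0.231 = 2.99 V.
V_DS = 2.99 V ≥ V_ov = 0.84 V, confirming saturation.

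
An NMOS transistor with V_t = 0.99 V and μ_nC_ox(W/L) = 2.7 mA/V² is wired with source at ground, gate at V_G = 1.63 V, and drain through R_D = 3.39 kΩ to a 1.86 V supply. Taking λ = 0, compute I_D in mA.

I_D = 0.444 mA

V_GS = V_G = 1.63 V, so V_ov = 1.63 − 0.99 = 0.64 V.
Assume saturation: I_D = ½ k_n V_ov² = 0.5 × 2.7 × 0.64² = 0.553 mA, giving V_DS = V_DD − I_D R_D = 1.86 − 0.553 × 3.39 = -0.0145 V.
But -0.0145 V < V_ov = 0.64 V, so the device is actually in triode.
In triode I_D = k_n[V_ov V_DS − ½ V_DS²] and I_D = (V_DD − V_DS)/R_D. Equating: 4.58 V_DS² − 6.858 V_DS + 1.86 = 0, giving V_DS = 0.356 V (the root below V_ov).
I_D = (1.86 − 0.356) / 3.39 = 0.444 mA.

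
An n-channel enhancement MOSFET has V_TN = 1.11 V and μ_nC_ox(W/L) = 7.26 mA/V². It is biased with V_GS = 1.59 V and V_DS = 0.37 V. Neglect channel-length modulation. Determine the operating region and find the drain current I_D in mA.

V_ov = V_GS − V_TN = 1.59 − 1.11 = 0.48 V.
Since V_DS = 0.37 V < V_ov = 0.48 V, the device is in the triode region.
I_D = k_n [V_ov · V_DS − ½ V_DS²] = 7.26 × [0.48 × 0.37 − 0.5 × 0.37²] = 0.792 mA.

Triode; I_D = 0.792 mA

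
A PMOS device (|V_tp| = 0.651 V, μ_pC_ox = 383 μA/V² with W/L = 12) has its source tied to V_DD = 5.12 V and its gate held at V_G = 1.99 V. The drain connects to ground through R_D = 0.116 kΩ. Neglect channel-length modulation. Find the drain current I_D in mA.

I_D = 14.1 mA

V_SG = V_DD − V_G = 5.12 − 1.99 = 3.13 V, so V_ov = 3.13 − 0.651 = 2.48 V.
k_p = μ_pC_ox · (W/L) = 4.596 mA/V².
Assume saturation: I_D = ½ k_p V_ov² = 0.5 × 4.596 × 2.48² = 14.1 mA, giving V_SD = V_DD − I_D R_D = 5.12 − 14.1 × 0.116 = 3.48 V.
V_SD = 3.48 V ≥ V_ov = 2.48 V, confirming saturation.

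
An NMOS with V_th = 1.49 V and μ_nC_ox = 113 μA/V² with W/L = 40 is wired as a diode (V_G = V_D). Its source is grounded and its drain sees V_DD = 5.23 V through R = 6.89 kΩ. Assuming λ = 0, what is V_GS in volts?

With gate tied to drain, V_GS = V_DS ≥ V_GS − V_th, so the device is in saturation.
k_n = μ_nC_ox · (W/L) = 4.52 mA/V².
KCL at the drain: ½ k_n (V_GS − V_th)² = (V_DD − V_GS)/R.
Let x = V_GS − 1.49. Then 15.6 x² + x − 3.74 = 0, giving x = 0.459 V (positive root), so V_GS = 1.95 V.
I_D = (V_DD − V_GS)/R = (5.23 − 1.95) / 6.89 = 0.476 mA.

V_GS = 1.95 V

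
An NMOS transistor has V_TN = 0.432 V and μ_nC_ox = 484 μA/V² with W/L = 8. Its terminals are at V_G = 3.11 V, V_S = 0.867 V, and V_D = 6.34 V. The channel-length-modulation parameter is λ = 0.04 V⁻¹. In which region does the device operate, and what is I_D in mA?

V_GS = V_G − V_S = 3.11 − 0.867 = 2.24 V; V_DS = V_D − V_S = 6.34 − 0.867 = 5.47 V.
k_n = μ_nC_ox · (W/L) = 3.872 mA/V².
V_ov = V_GS − V_TN = 2.24 − 0.432 = 1.81 V.
Since V_DS = 5.47 V ≥ V_ov = 1.81 V, the device is in saturation.
I_D = ½ k_n V_ov² (1 + λ V_DS) = 0.5 × 3.872 × 1.81² × (1 + 0.04 × 5.47) = 7.74 mA.

Saturation; I_D = 7.74 mA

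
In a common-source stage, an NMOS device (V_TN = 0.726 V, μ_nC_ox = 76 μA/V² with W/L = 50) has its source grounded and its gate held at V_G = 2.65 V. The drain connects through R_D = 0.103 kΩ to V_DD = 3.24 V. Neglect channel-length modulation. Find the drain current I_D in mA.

V_GS = V_G = 2.65 V, so V_ov = 2.65 − 0.726 = 1.92 V.
k_n = μ_nC_ox · (W/L) = 3.8 mA/V².
Assume saturation: I_D = ½ k_n V_ov² = 0.5 × 3.8 × 1.92² = 7.03 mA, giving V_DS = V_DD − I_D R_D = 3.24 − 7.03 × 0.103 = 2.52 V.
V_DS = 2.52 V ≥ V_ov = 1.92 V, confirming saturation.

I_D = 7.03 mA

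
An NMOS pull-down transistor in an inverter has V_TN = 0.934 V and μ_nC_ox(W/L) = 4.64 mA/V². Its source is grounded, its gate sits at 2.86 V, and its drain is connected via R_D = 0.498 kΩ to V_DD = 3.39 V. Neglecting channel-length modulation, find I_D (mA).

I_D = 5.33 mA

V_GS = V_G = 2.86 V, so V_ov = 2.86 − 0.934 = 1.93 V.
Assume saturation: I_D = ½ k_n V_ov² = 0.5 × 4.64 × 1.93² = 8.61 mA, giving V_DS = V_DD − I_D R_D = 3.39 − 8.61 × 0.498 = -0.896 V.
But -0.896 V < V_ov = 1.93 V, so the device is actually in triode.
In triode I_D = k_n[V_ov V_DS − ½ V_DS²] and I_D = (V_DD − V_DS)/R_D. Equating: 1.16 V_DS² − 5.45 V_DS + 3.39 = 0, giving V_DS = 0.737 V (the root below V_ov).
I_D = (3.39 − 0.737) / 0.498 = 5.33 mA.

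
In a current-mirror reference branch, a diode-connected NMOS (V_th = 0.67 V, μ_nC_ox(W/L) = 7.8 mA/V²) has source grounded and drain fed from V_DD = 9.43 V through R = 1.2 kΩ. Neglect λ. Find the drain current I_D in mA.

I_D = 6.25 mA

With gate tied to drain, V_GS = V_DS ≥ V_GS − V_th, so the device is in saturation.
KCL at the drain: ½ k_n (V_GS − V_th)² = (V_DD − V_GS)/R.
Let x = V_GS − 0.67. Then 4.68 x² + x − 8.76 = 0, giving x = 1.27 V (positive root), so V_GS = 1.94 V.
I_D = (V_DD − V_GS)/R = (9.43 − 1.94) / 1.2 = 6.25 mA.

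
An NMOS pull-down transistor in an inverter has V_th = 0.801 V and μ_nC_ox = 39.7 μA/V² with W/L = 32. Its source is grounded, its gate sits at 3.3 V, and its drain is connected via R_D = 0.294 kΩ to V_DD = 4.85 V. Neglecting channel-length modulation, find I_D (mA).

I_D = 3.97 mA

V_GS = V_G = 3.3 V, so V_ov = 3.3 − 0.801 = 2.5 V.
k_n = μ_nC_ox · (W/L) = 1.27 mA/V².
Assume saturation: I_D = ½ k_n V_ov² = 0.5 × 1.27 × 2.5² = 3.97 mA, giving V_DS = V_DD − I_D R_D = 4.85 − 3.97 × 0.294 = 3.68 V.
V_DS = 3.68 V ≥ V_ov = 2.5 V, confirming saturation.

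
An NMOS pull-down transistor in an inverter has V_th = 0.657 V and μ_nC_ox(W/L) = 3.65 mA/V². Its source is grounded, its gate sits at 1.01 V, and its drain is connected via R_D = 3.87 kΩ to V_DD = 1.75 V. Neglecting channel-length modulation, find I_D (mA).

V_GS = V_G = 1.01 V, so V_ov = 1.01 − 0.657 = 0.353 V.
Assume saturation: I_D = ½ k_n V_ov² = 0.5 × 3.65 × 0.353² = 0.227 mA, giving V_DS = V_DD − I_D R_D = 1.75 − 0.227 × 3.87 = 0.87 V.
V_DS = 0.87 V ≥ V_ov = 0.353 V, confirming saturation.

I_D = 0.227 mA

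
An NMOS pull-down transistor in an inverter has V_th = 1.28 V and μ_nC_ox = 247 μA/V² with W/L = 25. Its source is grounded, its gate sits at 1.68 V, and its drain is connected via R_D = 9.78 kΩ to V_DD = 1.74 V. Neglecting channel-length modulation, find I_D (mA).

V_GS = V_G = 1.68 V, so V_ov = 1.68 − 1.28 = 0.4 V.
k_n = μ_nC_ox · (W/L) = 6.175 mA/V².
Assume saturation: I_D = ½ k_n V_ov² = 0.5 × 6.175 × 0.4² = 0.494 mA, giving V_DS = V_DD − I_D R_D = 1.74 − 0.494 × 9.78 = -3.09 V.
But -3.09 V < V_ov = 0.4 V, so the device is actually in triode.
In triode I_D = k_n[V_ov V_DS − ½ V_DS²] and I_D = (V_DD − V_DS)/R_D. Equating: 30.2 V_DS² − 25.16 V_DS + 1.74 = 0, giving V_DS = 0.0761 V (the root below V_ov).
I_D = (1.74 − 0.0761) / 9.78 = 0.17 mA.

I_D = 0.170 mA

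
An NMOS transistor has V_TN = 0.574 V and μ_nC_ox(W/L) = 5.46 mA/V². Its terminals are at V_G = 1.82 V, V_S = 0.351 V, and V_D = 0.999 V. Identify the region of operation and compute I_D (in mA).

V_GS = V_G − V_S = 1.82 − 0.351 = 1.47 V; V_DS = V_D − V_S = 0.999 − 0.351 = 0.648 V.
V_ov = V_GS − V_TN = 1.47 − 0.574 = 0.895 V.
Since V_DS = 0.648 V < V_ov = 0.895 V, the device is in the triode region.
I_D = k_n [V_ov · V_DS − ½ V_DS²] = 5.46 × [0.895 × 0.648 − 0.5 × 0.648²] = 2.02 mA.

Triode; I_D = 2.02 mA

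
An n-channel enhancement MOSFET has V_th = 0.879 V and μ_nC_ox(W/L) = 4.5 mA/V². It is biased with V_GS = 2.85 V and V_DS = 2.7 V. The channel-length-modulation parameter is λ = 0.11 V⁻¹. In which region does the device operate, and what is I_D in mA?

V_ov = V_GS − V_th = 2.85 − 0.879 = 1.97 V.
Since V_DS = 2.7 V ≥ V_ov = 1.97 V, the device is in saturation.
I_D = ½ k_n V_ov² (1 + λ V_DS) = 0.5 × 4.5 × 1.97² × (1 + 0.11 × 2.7) = 11.3 mA.

Saturation; I_D = 11.3 mA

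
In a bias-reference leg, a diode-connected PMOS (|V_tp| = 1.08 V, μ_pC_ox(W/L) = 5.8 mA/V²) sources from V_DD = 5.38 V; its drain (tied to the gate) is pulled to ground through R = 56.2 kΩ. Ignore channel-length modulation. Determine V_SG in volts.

With gate tied to drain, V_SG = V_SD ≥ V_SG − |V_tp|, so the device is in saturation.
KCL at the drain: ½ k_p (V_SG − |V_tp|)² = (V_DD − V_SG)/R.
Let x = V_SG − 1.08. Then 163 x² + x − 4.3 = 0, giving x = 0.159 V (positive root), so V_SG = 1.24 V.
I_D = (V_DD − V_SG)/R = (5.38 − 1.24) / 56.2 = 0.0737 mA.

V_SG = 1.24 V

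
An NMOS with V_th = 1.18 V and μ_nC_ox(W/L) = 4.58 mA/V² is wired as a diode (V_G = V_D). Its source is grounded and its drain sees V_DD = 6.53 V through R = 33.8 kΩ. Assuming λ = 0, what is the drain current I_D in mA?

I_D = 0.151 mA

With gate tied to drain, V_GS = V_DS ≥ V_GS − V_th, so the device is in saturation.
KCL at the drain: ½ k_n (V_GS − V_th)² = (V_DD − V_GS)/R.
Let x = V_GS − 1.18. Then 77.4 x² + x − 5.35 = 0, giving x = 0.257 V (positive root), so V_GS = 1.44 V.
I_D = (V_DD − V_GS)/R = (6.53 − 1.44) / 33.8 = 0.151 mA.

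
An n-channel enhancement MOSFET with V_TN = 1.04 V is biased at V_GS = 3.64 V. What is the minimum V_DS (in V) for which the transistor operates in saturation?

The boundary between triode and saturation is V_DS = V_GS − V_TN = V_ov.
V_ov = 3.64 − 1.04 = 2.6 V.

V_DS,sat = 2.60 V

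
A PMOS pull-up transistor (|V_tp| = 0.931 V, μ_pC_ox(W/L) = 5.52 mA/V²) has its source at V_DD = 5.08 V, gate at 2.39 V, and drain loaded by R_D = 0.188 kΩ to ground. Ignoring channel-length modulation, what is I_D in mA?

V_SG = V_DD − V_G = 5.08 − 2.39 = 2.69 V, so V_ov = 2.69 − 0.931 = 1.76 V.
Assume saturation: I_D = ½ k_p V_ov² = 0.5 × 5.52 × 1.76² = 8.54 mA, giving V_SD = V_DD − I_D R_D = 5.08 − 8.54 × 0.188 = 3.47 V.
V_SD = 3.47 V ≥ V_ov = 1.76 V, confirming saturation.

I_D = 8.54 mA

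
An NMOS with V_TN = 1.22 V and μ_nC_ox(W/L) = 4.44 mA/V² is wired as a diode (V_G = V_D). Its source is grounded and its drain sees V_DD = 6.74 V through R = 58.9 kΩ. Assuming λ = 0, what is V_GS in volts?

V_GS = 1.42 V

With gate tied to drain, V_GS = V_DS ≥ V_GS − V_TN, so the device is in saturation.
KCL at the drain: ½ k_n (V_GS − V_TN)² = (V_DD − V_GS)/R.
Let x = V_GS − 1.22. Then 131 x² + x − 5.52 = 0, giving x = 0.202 V (positive root), so V_GS = 1.42 V.
I_D = (V_DD − V_GS)/R = (6.74 − 1.42) / 58.9 = 0.0903 mA.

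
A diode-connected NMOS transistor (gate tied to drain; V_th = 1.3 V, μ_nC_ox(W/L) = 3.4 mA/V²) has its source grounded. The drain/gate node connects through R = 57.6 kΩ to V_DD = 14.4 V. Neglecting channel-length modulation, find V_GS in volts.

V_GS = 1.66 V

With gate tied to drain, V_GS = V_DS ≥ V_GS − V_th, so the device is in saturation.
KCL at the drain: ½ k_n (V_GS − V_th)² = (V_DD − V_GS)/R.
Let x = V_GS − 1.3. Then 97.9 x² + x − 13.1 = 0, giving x = 0.361 V (positive root), so V_GS = 1.66 V.
I_D = (V_DD − V_GS)/R = (14.4 − 1.66) / 57.6 = 0.221 mA.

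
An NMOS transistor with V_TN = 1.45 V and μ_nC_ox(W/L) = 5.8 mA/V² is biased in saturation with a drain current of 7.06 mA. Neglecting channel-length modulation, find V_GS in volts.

In saturation I_D = ½ k_n (V_GS − V_TN)², so V_GS − V_TN = √(2 I_D / k_n) = √(2 × 7.06 / 5.8) = 1.56 V.
V_GS = 1.45 + 1.56 = 3.01 V.

V_GS = 3.01 V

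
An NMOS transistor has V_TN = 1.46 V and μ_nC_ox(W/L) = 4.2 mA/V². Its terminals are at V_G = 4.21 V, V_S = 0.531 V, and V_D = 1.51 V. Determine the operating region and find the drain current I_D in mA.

V_GS = V_G − V_S = 4.21 − 0.531 = 3.68 V; V_DS = V_D − V_S = 1.51 − 0.531 = 0.979 V.
V_ov = V_GS − V_TN = 3.68 − 1.46 = 2.22 V.
Since V_DS = 0.979 V < V_ov = 2.22 V, the device is in the triode region.
I_D = k_n [V_ov · V_DS − ½ V_DS²] = 4.2 × [2.22 × 0.979 − 0.5 × 0.979²] = 7.11 mA.

Triode; I_D = 7.11 mA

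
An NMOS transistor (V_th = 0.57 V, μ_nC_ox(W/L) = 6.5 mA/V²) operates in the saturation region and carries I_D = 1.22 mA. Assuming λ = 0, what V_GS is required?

In saturation I_D = ½ k_n (V_GS − V_th)², so V_GS − V_th = √(2 I_D / k_n) = √(2 × 1.22 / 6.5) = 0.613 V.
V_GS = 0.57 + 0.613 = 1.18 V.

V_GS = 1.18 V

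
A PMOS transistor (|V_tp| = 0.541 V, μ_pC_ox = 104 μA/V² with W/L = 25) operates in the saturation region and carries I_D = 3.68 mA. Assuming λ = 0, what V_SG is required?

V_SG = 2.22 V

k_p = μ_pC_ox · (W/L) = 2.6 mA/V².
In saturation I_D = ½ k_p (V_SG − |V_tp|)², so V_SG − |V_tp| = √(2 I_D / k_p) = √(2 × 3.68 / 2.6) = 1.68 V.
V_SG = 0.541 + 1.68 = 2.22 V.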